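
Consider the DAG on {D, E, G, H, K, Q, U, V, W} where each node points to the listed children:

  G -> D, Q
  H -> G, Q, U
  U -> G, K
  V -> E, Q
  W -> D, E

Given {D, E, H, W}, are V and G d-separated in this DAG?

There are 4 undirected paths between V and G; checking each against the conditioning set {D, E, H, W}:
  1. V → Q ← H → U → G — Q:collider[blocks]; H:fork[blocks]; U:chain[open] ⇒ blocked
  2. V → Q ← H → G — Q:collider[blocks]; H:fork[blocks] ⇒ blocked
  3. V → Q ← G — Q:collider[blocks] ⇒ blocked
  4. V → E ← W → D ← G — E:collider[open]; W:fork[blocks]; D:collider[open] ⇒ blocked
Since every path is blocked, d-separation holds.

Yes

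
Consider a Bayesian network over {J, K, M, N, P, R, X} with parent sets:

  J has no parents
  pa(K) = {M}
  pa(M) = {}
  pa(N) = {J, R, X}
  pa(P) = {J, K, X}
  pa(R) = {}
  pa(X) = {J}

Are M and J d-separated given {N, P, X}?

Enumerating the 3 paths from M to J and testing each for blocking by {N, P, X}:
Path 1: M → K → P ← J
  K is a chain and K is not conditioned on; P is a collider and P is conditioned on, which opens it — no node blocks this path, so it is active.
Path 2: M → K → P ← X ← J
  X is a chain here and X is conditioned on, so the path is blocked at X.
Path 3: M → K → P ← X → N ← J
  X is a fork here and X is conditioned on, so the path is blocked at X.
Since the path M → K → P ← J is active, M and J are not d-separated given {N, P, X}.

No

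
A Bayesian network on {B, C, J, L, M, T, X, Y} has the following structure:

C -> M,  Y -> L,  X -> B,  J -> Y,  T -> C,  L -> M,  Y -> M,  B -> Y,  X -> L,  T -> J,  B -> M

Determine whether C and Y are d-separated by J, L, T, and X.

We examine all 6 paths between C and Y:
Path 1: C ← T → J → Y
  T is a fork here and T is conditioned on, so the path is blocked at T.
Path 2: C → M ← Y
  M is a collider here and neither M nor any of its descendants is conditioned on, so the collider stays closed — the path is blocked at M.
Path 3: C → M ← L ← Y
  M is a collider here and neither M nor any of its descendants is conditioned on, so the collider stays closed — the path is blocked at M.
Path 4: C → M ← L ← X → B → Y
  M is a collider here and neither M nor any of its descendants is conditioned on, so the collider stays closed — the path is blocked at M.
Path 5: C → M ← B → Y
  M is a collider here and neither M nor any of its descendants is conditioned on, so the collider stays closed — the path is blocked at M.
Path 6: C → M ← B ← X → L ← Y
  M is a collider here and neither M nor any of its descendants is conditioned on, so the collider stays closed — the path is blocked at M.
All paths are blocked; C ⊥ Y | {J, L, T, X} holds.

Yes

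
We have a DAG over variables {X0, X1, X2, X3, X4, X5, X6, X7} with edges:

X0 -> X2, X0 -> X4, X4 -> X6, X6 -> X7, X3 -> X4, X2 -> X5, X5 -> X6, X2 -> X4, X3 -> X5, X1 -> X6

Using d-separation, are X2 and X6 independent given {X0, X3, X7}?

We examine all 6 paths between X2 and X6:
Path 1: X2 → X4 → X6
  X4 is a chain and X4 is not conditioned on — no node blocks this path, so it is active.
Path 2: X2 → X4 ← X3 → X5 → X6
  X3 is a fork here and X3 is conditioned on, so the path is blocked at X3.
Path 3: X2 ← X0 → X4 → X6
  X0 is a fork here and X0 is conditioned on, so the path is blocked at X0.
Path 4: X2 ← X0 → X4 ← X3 → X5 → X6
  X0 is a fork here and X0 is conditioned on, so the path is blocked at X0.
Path 5: X2 → X5 → X6
  X5 is a chain and X5 is not conditioned on — no node blocks this path, so it is active.
Path 6: X2 → X5 ← X3 → X4 → X6
  X3 is a fork here and X3 is conditioned on, so the path is blocked at X3.
Because an active path exists, X2 and X6 are not d-separated.

No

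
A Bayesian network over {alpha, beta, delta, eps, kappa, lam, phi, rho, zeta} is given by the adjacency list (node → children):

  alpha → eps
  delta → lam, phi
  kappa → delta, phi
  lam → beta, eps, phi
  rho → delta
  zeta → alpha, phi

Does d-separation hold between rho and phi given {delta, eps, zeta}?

4 paths connect rho and phi; each must be blocked for d-separation to hold:
Path 1: rho → delta ← kappa → phi
  delta is a collider and delta is conditioned on, which opens it; kappa is a fork and kappa is not conditioned on — no node blocks this path, so it is active.
Path 2: rho → delta → phi
  delta is a chain here and delta is conditioned on, so the path is blocked at delta.
Path 3: rho → delta → lam → eps ← alpha ← zeta → phi
  delta is a chain here and delta is conditioned on, so the path is blocked at delta.
Path 4: rho → delta → lam → phi
  delta is a chain here and delta is conditioned on, so the path is blocked at delta.
At least one path is unblocked, so d-separation fails.

No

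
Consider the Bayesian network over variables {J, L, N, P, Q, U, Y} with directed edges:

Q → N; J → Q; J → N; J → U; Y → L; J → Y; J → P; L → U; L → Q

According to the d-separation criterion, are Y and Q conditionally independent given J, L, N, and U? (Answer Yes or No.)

There are 6 undirected paths between Y and Q; checking each against the conditioning set {J, L, N, U}:
  1. Y → L → Q — L:chain[blocks] ⇒ blocked
  2. Y → L → U ← J → Q — L:chain[blocks]; U:collider[open]; J:fork[blocks] ⇒ blocked
  3. Y → L → U ← J → N ← Q — L:chain[blocks]; U:collider[open]; J:fork[blocks]; N:collider[open] ⇒ blocked
  4. Y ← J → Q — J:fork[blocks] ⇒ blocked
  5. Y ← J → U ← L → Q — J:fork[blocks]; U:collider[open]; L:fork[blocks] ⇒ blocked
  6. Y ← J → N ← Q — J:fork[blocks]; N:collider[open] ⇒ blocked
Every path is blocked, so Y and Q are d-separated given {J, L, N, U}.

Yes — Y and Q are d-separated given {J, L, N, U}.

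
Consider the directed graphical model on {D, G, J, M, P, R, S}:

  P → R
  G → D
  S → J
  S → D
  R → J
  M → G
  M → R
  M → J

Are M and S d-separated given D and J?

No — M and S are not d-separated given {D, J}.

We examine all 3 paths between M and S:
  1. M → G → D ← S — G:chain[open]; D:collider[open] ⇒ active
  2. M → R → J ← S — R:chain[open]; J:collider[open] ⇒ active
  3. M → J ← S — J:collider[open] ⇒ active
At least one path is unblocked, so d-separation fails.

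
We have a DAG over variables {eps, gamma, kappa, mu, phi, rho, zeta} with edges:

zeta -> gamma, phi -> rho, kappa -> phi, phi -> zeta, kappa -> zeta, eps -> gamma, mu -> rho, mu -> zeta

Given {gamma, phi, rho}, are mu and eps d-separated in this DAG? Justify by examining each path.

3 paths connect mu and eps; each must be blocked for d-separation to hold:
  1. mu → rho ← phi → zeta → gamma ← eps — rho:collider[open]; phi:fork[blocks]; zeta:chain[open]; gamma:collider[open] ⇒ blocked
  2. mu → rho ← phi ← kappa → zeta → gamma ← eps — rho:collider[open]; phi:chain[blocks]; kappa:fork[open]; zeta:chain[open]; gamma:collider[open] ⇒ blocked
  3. mu → zeta → gamma ← eps — zeta:chain[open]; gamma:collider[open] ⇒ active
Since the path mu → zeta → gamma ← eps is active, mu and eps are not d-separated given {gamma, phi, rho}.

No — mu and eps are not d-separated given {gamma, phi, rho}.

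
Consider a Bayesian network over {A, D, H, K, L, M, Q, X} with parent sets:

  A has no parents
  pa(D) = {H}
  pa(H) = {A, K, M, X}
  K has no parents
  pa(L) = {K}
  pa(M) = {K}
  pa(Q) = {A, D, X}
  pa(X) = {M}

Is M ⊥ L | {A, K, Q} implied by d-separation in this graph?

There are 5 undirected paths between M and L; checking each against the conditioning set {A, K, Q}:
Path 1: M → X → H ← K → L
  K is a fork here and K is conditioned on, so the path is blocked at K.
Path 2: M → X → Q ← D ← H ← K → L
  K is a fork here and K is conditioned on, so the path is blocked at K.
Path 3: M → X → Q ← A → H ← K → L
  A is a fork here and A is conditioned on, so the path is blocked at A.
Path 4: M → H ← K → L
  K is a fork here and K is conditioned on, so the path is blocked at K.
Path 5: M ← K → L
  K is a fork here and K is conditioned on, so the path is blocked at K.
Since every path is blocked, d-separation holds.

Yes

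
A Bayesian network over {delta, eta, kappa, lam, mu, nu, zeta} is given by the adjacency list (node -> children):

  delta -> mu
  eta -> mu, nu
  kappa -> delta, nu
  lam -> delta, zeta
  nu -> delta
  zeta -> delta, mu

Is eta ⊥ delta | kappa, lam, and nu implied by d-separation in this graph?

Yes — eta and delta are d-separated given {kappa, lam, nu}.

5 paths connect eta and delta; each must be blocked for d-separation to hold:
Path 1: eta → nu ← kappa → delta
  kappa is a fork here and kappa is conditioned on, so the path is blocked at kappa.
Path 2: eta → nu → delta
  nu is a chain here and nu is conditioned on, so the path is blocked at nu.
Path 3: eta → mu ← zeta ← lam → delta
  mu is a collider here and neither mu nor any of its descendants is conditioned on, so the collider stays closed — the path is blocked at mu.
Path 4: eta → mu ← zeta → delta
  mu is a collider here and neither mu nor any of its descendants is conditioned on, so the collider stays closed — the path is blocked at mu.
Path 5: eta → mu ← delta
  mu is a collider here and neither mu nor any of its descendants is conditioned on, so the collider stays closed — the path is blocked at mu.
Every path is blocked, so eta and delta are d-separated given {kappa, lam, nu}.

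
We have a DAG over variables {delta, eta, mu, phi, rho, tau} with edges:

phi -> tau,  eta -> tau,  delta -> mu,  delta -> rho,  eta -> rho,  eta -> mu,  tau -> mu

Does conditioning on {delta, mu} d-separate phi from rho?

We examine all 4 paths between phi and rho:
  1. phi → tau → mu ← delta → rho — tau:chain[open]; mu:collider[open]; delta:fork[blocks] ⇒ blocked
  2. phi → tau → mu ← eta → rho — tau:chain[open]; mu:collider[open]; eta:fork[open] ⇒ active
  3. phi → tau ← eta → mu ← delta → rho — tau:collider[open]; eta:fork[open]; mu:collider[open]; delta:fork[blocks] ⇒ blocked
  4. phi → tau ← eta → rho — tau:collider[open]; eta:fork[open] ⇒ active
Because an active path exists, phi and rho are not d-separated.

No — phi and rho are not d-separated given {delta, mu}.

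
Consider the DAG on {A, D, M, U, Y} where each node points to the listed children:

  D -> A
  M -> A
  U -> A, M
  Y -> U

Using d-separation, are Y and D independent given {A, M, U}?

Enumerating the 2 paths from Y to D and testing each for blocking by {A, M, U}:
Path 1: Y → U → A ← D
  U is a chain here and U is conditioned on, so the path is blocked at U.
Path 2: Y → U → M → A ← D
  U is a chain here and U is conditioned on, so the path is blocked at U.
All paths are blocked; Y ⊥ D | {A, M, U} holds.

Yes — Y and D are d-separated given {A, M, U}.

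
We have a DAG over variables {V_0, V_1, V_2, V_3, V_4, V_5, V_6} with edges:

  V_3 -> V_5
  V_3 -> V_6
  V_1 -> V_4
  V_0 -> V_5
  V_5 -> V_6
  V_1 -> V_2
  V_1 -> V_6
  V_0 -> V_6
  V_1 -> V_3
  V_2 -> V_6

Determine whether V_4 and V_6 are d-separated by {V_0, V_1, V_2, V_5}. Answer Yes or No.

Yes — V_4 and V_6 are d-separated given {V_0, V_1, V_2, V_5}.

5 paths connect V_4 and V_6; each must be blocked for d-separation to hold:
Path 1: V_4 ← V_1 → V_2 → V_6
  V_1 is a fork here and V_1 is conditioned on, so the path is blocked at V_1.
Path 2: V_4 ← V_1 → V_3 → V_5 ← V_0 → V_6
  V_1 is a fork here and V_1 is conditioned on, so the path is blocked at V_1.
Path 3: V_4 ← V_1 → V_3 → V_5 → V_6
  V_1 is a fork here and V_1 is conditioned on, so the path is blocked at V_1.
Path 4: V_4 ← V_1 → V_3 → V_6
  V_1 is a fork here and V_1 is conditioned on, so the path is blocked at V_1.
Path 5: V_4 ← V_1 → V_6
  V_1 is a fork here and V_1 is conditioned on, so the path is blocked at V_1.
All paths are blocked; V_4 ⊥ V_6 | {V_0, V_1, V_2, V_5} holds.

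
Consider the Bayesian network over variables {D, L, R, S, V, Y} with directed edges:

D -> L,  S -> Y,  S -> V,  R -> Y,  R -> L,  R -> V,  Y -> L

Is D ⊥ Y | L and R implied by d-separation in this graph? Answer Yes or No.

Enumerating the 3 paths from D to Y and testing each for blocking by {L, R}:
Path 1: D → L ← Y
  L is a collider and L is conditioned on, which opens it — no node blocks this path, so it is active.
Path 2: D → L ← R → Y
  R is a fork here and R is conditioned on, so the path is blocked at R.
Path 3: D → L ← R → V ← S → Y
  R is a fork here and R is conditioned on, so the path is blocked at R.
Since the path D → L ← Y is active, D and Y are not d-separated given {L, R}.

No — D and Y are not d-separated given {L, R}.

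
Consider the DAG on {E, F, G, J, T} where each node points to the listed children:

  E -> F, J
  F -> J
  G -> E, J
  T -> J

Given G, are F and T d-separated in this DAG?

We examine all 3 paths between F and T:
Path 1: F → J ← T
  J is a collider here and neither J nor any of its descendants is conditioned on, so the collider stays closed — the path is blocked at J.
Path 2: F ← E → J ← T
  J is a collider here and neither J nor any of its descendants is conditioned on, so the collider stays closed — the path is blocked at J.
Path 3: F ← E ← G → J ← T
  G is a fork here and G is conditioned on, so the path is blocked at G.
Every path is blocked, so F and T are d-separated given {G}.

Yes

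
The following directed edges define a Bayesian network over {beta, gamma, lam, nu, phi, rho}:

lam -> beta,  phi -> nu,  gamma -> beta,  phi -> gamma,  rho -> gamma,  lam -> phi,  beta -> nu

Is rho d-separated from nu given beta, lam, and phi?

4 paths connect rho and nu; each must be blocked for d-separation to hold:
  1. rho → gamma → beta → nu — gamma:chain[open]; beta:chain[blocks] ⇒ blocked
  2. rho → gamma → beta ← lam → phi → nu — gamma:chain[open]; beta:collider[open]; lam:fork[blocks]; phi:chain[blocks] ⇒ blocked
  3. rho → gamma ← phi → nu — gamma:collider[open]; phi:fork[blocks] ⇒ blocked
  4. rho → gamma ← phi ← lam → beta → nu — gamma:collider[open]; phi:chain[blocks]; lam:fork[blocks]; beta:chain[blocks] ⇒ blocked
Every path is blocked, so rho and nu are d-separated given {beta, lam, phi}.

Yes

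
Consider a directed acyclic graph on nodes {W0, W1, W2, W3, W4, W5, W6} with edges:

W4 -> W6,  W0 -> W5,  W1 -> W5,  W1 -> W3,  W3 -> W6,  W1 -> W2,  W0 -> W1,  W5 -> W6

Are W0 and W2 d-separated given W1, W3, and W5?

Yes — W0 and W2 are d-separated given {W1, W3, W5}.

We examine all 3 paths between W0 and W2:
Path 1: W0 → W5 ← W1 → W2
  W1 is a fork here and W1 is conditioned on, so the path is blocked at W1.
Path 2: W0 → W5 → W6 ← W3 ← W1 → W2
  W5 is a chain here and W5 is conditioned on, so the path is blocked at W5.
Path 3: W0 → W1 → W2
  W1 is a chain here and W1 is conditioned on, so the path is blocked at W1.
All paths are blocked; W0 ⊥ W2 | {W1, W3, W5} holds.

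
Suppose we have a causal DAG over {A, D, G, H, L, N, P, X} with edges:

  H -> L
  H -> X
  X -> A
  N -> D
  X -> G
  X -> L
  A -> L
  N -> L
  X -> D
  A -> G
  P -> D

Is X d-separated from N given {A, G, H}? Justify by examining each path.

Yes

5 paths connect X and N; each must be blocked for d-separation to hold:
Path 1: X → G ← A → L ← N
  A is a fork here and A is conditioned on, so the path is blocked at A.
Path 2: X ← H → L ← N
  H is a fork here and H is conditioned on, so the path is blocked at H.
Path 3: X → L ← N
  L is a collider here and neither L nor any of its descendants is conditioned on, so the collider stays closed — the path is blocked at L.
Path 4: X → D ← N
  D is a collider here and neither D nor any of its descendants is conditioned on, so the collider stays closed — the path is blocked at D.
Path 5: X → A → L ← N
  A is a chain here and A is conditioned on, so the path is blocked at A.
Since every path is blocked, d-separation holds.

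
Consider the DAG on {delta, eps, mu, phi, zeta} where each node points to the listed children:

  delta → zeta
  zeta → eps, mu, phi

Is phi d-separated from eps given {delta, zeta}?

Yes

There is one path between phi and eps:
  1. phi ← zeta → eps — zeta:fork[blocks] ⇒ blocked
Every path is blocked, so phi and eps are d-separated given {delta, zeta}.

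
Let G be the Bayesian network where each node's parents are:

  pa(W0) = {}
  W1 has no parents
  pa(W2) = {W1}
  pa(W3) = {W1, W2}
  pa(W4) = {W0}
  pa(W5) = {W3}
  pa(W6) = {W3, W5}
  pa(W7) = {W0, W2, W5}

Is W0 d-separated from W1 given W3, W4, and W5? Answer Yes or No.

Yes — W0 and W1 are d-separated given {W3, W4, W5}.

Enumerating the 6 paths from W0 to W1 and testing each for blocking by {W3, W4, W5}:
Path 1: W0 → W7 ← W2 → W3 ← W1
  W7 is a collider here and neither W7 nor any of its descendants is conditioned on, so the collider stays closed — the path is blocked at W7.
Path 2: W0 → W7 ← W2 ← W1
  W7 is a collider here and neither W7 nor any of its descendants is conditioned on, so the collider stays closed — the path is blocked at W7.
Path 3: W0 → W7 ← W5 → W6 ← W3 ← W2 ← W1
  W7 is a collider here and neither W7 nor any of its descendants is conditioned on, so the collider stays closed — the path is blocked at W7.
Path 4: W0 → W7 ← W5 → W6 ← W3 ← W1
  W7 is a collider here and neither W7 nor any of its descendants is conditioned on, so the collider stays closed — the path is blocked at W7.
Path 5: W0 → W7 ← W5 ← W3 ← W2 ← W1
  W7 is a collider here and neither W7 nor any of its descendants is conditioned on, so the collider stays closed — the path is blocked at W7.
Path 6: W0 → W7 ← W5 ← W3 ← W1
  W7 is a collider here and neither W7 nor any of its descendants is conditioned on, so the collider stays closed — the path is blocked at W7.
All paths are blocked; W0 ⊥ W1 | {W3, W4, W5} holds.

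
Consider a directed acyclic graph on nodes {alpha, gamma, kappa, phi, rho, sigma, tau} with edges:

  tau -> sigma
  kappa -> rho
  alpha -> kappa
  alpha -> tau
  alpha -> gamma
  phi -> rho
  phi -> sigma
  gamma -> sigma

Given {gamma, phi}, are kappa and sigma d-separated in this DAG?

No

Enumerating the 3 paths from kappa to sigma and testing each for blocking by {gamma, phi}:
Path 1: kappa ← alpha → tau → sigma
  alpha is a fork and alpha is not conditioned on; tau is a chain and tau is not conditioned on — no node blocks this path, so it is active.
Path 2: kappa ← alpha → gamma → sigma
  gamma is a chain here and gamma is conditioned on, so the path is blocked at gamma.
Path 3: kappa → rho ← phi → sigma
  rho is a collider here and neither rho nor any of its descendants is conditioned on, so the collider stays closed — the path is blocked at rho.
At least one path is unblocked, so d-separation fails.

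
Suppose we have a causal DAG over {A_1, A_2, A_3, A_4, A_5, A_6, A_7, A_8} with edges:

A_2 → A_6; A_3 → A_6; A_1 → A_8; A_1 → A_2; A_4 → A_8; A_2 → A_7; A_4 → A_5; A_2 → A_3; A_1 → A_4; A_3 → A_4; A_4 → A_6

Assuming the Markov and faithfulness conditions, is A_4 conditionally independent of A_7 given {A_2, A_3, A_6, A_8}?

Yes

Enumerating the 6 paths from A_4 to A_7 and testing each for blocking by {A_2, A_3, A_6, A_8}:
Path 1: A_4 → A_8 ← A_1 → A_2 → A_7
  A_2 is a chain here and A_2 is conditioned on, so the path is blocked at A_2.
Path 2: A_4 ← A_3 ← A_2 → A_7
  A_3 is a chain here and A_3 is conditioned on, so the path is blocked at A_3.
Path 3: A_4 ← A_3 → A_6 ← A_2 → A_7
  A_3 is a fork here and A_3 is conditioned on, so the path is blocked at A_3.
Path 4: A_4 → A_6 ← A_2 → A_7
  A_2 is a fork here and A_2 is conditioned on, so the path is blocked at A_2.
Path 5: A_4 → A_6 ← A_3 ← A_2 → A_7
  A_3 is a chain here and A_3 is conditioned on, so the path is blocked at A_3.
Path 6: A_4 ← A_1 → A_2 → A_7
  A_2 is a chain here and A_2 is conditioned on, so the path is blocked at A_2.
Every path is blocked, so A_4 and A_7 are d-separated given {A_2, A_3, A_6, A_8}.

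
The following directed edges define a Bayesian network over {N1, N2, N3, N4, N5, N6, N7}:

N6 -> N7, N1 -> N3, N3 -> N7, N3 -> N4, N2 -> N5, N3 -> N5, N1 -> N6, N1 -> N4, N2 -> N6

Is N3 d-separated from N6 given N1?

4 paths connect N3 and N6; each must be blocked for d-separation to hold:
  1. N3 → N4 ← N1 → N6 — N4:collider[blocks]; N1:fork[blocks] ⇒ blocked
  2. N3 → N5 ← N2 → N6 — N5:collider[blocks]; N2:fork[open] ⇒ blocked
  3. N3 ← N1 → N6 — N1:fork[blocks] ⇒ blocked
  4. N3 → N7 ← N6 — N7:collider[blocks] ⇒ blocked
Every path is blocked, so N3 and N6 are d-separated given {N1}.

Yes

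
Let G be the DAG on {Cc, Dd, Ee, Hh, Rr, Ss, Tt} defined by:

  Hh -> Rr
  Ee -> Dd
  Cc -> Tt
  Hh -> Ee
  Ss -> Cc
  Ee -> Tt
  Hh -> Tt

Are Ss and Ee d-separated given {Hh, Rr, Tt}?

No — Ss and Ee are not d-separated given {Hh, Rr, Tt}.

There are 2 undirected paths between Ss and Ee; checking each against the conditioning set {Hh, Rr, Tt}:
  1. Ss → Cc → Tt ← Hh → Ee — Cc:chain[open]; Tt:collider[open]; Hh:fork[blocks] ⇒ blocked
  2. Ss → Cc → Tt ← Ee — Cc:chain[open]; Tt:collider[open] ⇒ active
Because an active path exists, Ss and Ee are not d-separated.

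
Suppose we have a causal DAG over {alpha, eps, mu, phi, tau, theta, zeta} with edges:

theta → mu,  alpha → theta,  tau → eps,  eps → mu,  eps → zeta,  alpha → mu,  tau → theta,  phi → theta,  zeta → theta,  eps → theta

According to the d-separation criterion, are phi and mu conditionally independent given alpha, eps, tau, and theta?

Yes

Enumerating the 5 paths from phi to mu and testing each for blocking by {alpha, eps, tau, theta}:
  1. phi → theta → mu — theta:chain[blocks] ⇒ blocked
  2. phi → theta ← eps → mu — theta:collider[open]; eps:fork[blocks] ⇒ blocked
  3. phi → theta ← alpha → mu — theta:collider[open]; alpha:fork[blocks] ⇒ blocked
  4. phi → theta ← tau → eps → mu — theta:collider[open]; tau:fork[blocks]; eps:chain[blocks] ⇒ blocked
  5. phi → theta ← zeta ← eps → mu — theta:collider[open]; zeta:chain[open]; eps:fork[blocks] ⇒ blocked
Since every path is blocked, d-separation holds.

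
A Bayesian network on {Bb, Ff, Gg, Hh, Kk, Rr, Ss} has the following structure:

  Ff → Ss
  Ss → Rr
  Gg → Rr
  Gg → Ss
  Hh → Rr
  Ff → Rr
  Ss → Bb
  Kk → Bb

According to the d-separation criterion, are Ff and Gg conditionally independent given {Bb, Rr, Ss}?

Enumerating the 4 paths from Ff to Gg and testing each for blocking by {Bb, Rr, Ss}:
  1. Ff → Rr ← Gg — Rr:collider[open] ⇒ active
  2. Ff → Rr ← Ss ← Gg — Rr:collider[open]; Ss:chain[blocks] ⇒ blocked
  3. Ff → Ss ← Gg — Ss:collider[open] ⇒ active
  4. Ff → Ss → Rr ← Gg — Ss:chain[blocks]; Rr:collider[open] ⇒ blocked
Because an active path exists, Ff and Gg are not d-separated.

No — Ff and Gg are not d-separated given {Bb, Rr, Ss}.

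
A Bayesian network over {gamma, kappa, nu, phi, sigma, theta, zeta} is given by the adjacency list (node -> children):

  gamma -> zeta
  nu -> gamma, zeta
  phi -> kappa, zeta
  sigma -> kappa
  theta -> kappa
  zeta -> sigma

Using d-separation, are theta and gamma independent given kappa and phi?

No — theta and gamma are not d-separated given {kappa, phi}.

4 paths connect theta and gamma; each must be blocked for d-separation to hold:
Path 1: theta → kappa ← phi → zeta ← gamma
  phi is a fork here and phi is conditioned on, so the path is blocked at phi.
Path 2: theta → kappa ← phi → zeta ← nu → gamma
  phi is a fork here and phi is conditioned on, so the path is blocked at phi.
Path 3: theta → kappa ← sigma ← zeta ← gamma
  kappa is a collider and kappa is conditioned on, which opens it; sigma is a chain and sigma is not conditioned on; zeta is a chain and zeta is not conditioned on — no node blocks this path, so it is active.
Path 4: theta → kappa ← sigma ← zeta ← nu → gamma
  kappa is a collider and kappa is conditioned on, which opens it; sigma is a chain and sigma is not conditioned on; zeta is a chain and zeta is not conditioned on; nu is a fork and nu is not conditioned on — no node blocks this path, so it is active.
Because an active path exists, theta and gamma are not d-separated.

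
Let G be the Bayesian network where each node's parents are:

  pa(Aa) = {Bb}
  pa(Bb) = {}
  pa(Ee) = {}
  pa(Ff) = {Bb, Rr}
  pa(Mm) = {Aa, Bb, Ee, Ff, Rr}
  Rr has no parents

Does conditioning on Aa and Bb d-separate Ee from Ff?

Yes

There are 4 undirected paths between Ee and Ff; checking each against the conditioning set {Aa, Bb}:
  1. Ee → Mm ← Aa ← Bb → Ff — Mm:collider[blocks]; Aa:chain[blocks]; Bb:fork[blocks] ⇒ blocked
  2. Ee → Mm ← Ff — Mm:collider[blocks] ⇒ blocked
  3. Ee → Mm ← Bb → Ff — Mm:collider[blocks]; Bb:fork[blocks] ⇒ blocked
  4. Ee → Mm ← Rr → Ff — Mm:collider[blocks]; Rr:fork[open] ⇒ blocked
All paths are blocked; Ee ⊥ Ff | {Aa, Bb} holds.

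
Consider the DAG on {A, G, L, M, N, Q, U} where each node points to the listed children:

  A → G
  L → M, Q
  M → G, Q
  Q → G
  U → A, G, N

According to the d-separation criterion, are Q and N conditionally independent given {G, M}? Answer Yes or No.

No

6 paths connect Q and N; each must be blocked for d-separation to hold:
Path 1: Q → G ← U → N
  G is a collider and G is conditioned on, which opens it; U is a fork and U is not conditioned on — no node blocks this path, so it is active.
Path 2: Q → G ← A ← U → N
  G is a collider and G is conditioned on, which opens it; A is a chain and A is not conditioned on; U is a fork and U is not conditioned on — no node blocks this path, so it is active.
Path 3: Q ← M → G ← U → N
  M is a fork here and M is conditioned on, so the path is blocked at M.
Path 4: Q ← M → G ← A ← U → N
  M is a fork here and M is conditioned on, so the path is blocked at M.
Path 5: Q ← L → M → G ← U → N
  M is a chain here and M is conditioned on, so the path is blocked at M.
Path 6: Q ← L → M → G ← A ← U → N
  M is a chain here and M is conditioned on, so the path is blocked at M.
At least one path is unblocked, so d-separation fails.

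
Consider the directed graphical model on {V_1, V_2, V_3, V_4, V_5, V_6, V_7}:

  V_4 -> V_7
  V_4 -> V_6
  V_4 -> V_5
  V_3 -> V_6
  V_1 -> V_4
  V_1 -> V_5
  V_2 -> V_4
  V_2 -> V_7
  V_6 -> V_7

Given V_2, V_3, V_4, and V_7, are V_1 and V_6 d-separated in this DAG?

Yes — V_1 and V_6 are d-separated given {V_2, V_3, V_4, V_7}.

Enumerating the 6 paths from V_1 to V_6 and testing each for blocking by {V_2, V_3, V_4, V_7}:
Path 1: V_1 → V_4 → V_7 ← V_6
  V_4 is a chain here and V_4 is conditioned on, so the path is blocked at V_4.
Path 2: V_1 → V_4 → V_6
  V_4 is a chain here and V_4 is conditioned on, so the path is blocked at V_4.
Path 3: V_1 → V_4 ← V_2 → V_7 ← V_6
  V_2 is a fork here and V_2 is conditioned on, so the path is blocked at V_2.
Path 4: V_1 → V_5 ← V_4 → V_7 ← V_6
  V_5 is a collider here and neither V_5 nor any of its descendants is conditioned on, so the collider stays closed — the path is blocked at V_5.
Path 5: V_1 → V_5 ← V_4 → V_6
  V_5 is a collider here and neither V_5 nor any of its descendants is conditioned on, so the collider stays closed — the path is blocked at V_5.
Path 6: V_1 → V_5 ← V_4 ← V_2 → V_7 ← V_6
  V_5 is a collider here and neither V_5 nor any of its descendants is conditioned on, so the collider stays closed — the path is blocked at V_5.
All paths are blocked; V_1 ⊥ V_6 | {V_2, V_3, V_4, V_7} holds.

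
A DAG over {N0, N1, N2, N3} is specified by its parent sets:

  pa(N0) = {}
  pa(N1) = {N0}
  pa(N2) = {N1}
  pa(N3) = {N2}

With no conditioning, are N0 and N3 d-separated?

No

The only undirected path from N0 to N3 is:
  1. N0 → N1 → N2 → N3 — N1:chain[open]; N2:chain[open] ⇒ active
Since the path N0 → N1 → N2 → N3 is active, N0 and N3 are not d-separated given ∅.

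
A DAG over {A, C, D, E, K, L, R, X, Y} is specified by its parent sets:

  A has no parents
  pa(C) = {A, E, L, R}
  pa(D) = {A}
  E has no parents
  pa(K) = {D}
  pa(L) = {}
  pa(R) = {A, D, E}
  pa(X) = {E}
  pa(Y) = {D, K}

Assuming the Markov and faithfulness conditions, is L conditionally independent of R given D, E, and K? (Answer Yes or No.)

Yes

4 paths connect L and R; each must be blocked for d-separation to hold:
  1. L → C ← A → D → R — C:collider[blocks]; A:fork[open]; D:chain[blocks] ⇒ blocked
  2. L → C ← A → R — C:collider[blocks]; A:fork[open] ⇒ blocked
  3. L → C ← R — C:collider[blocks] ⇒ blocked
  4. L → C ← E → R — C:collider[blocks]; E:fork[blocks] ⇒ blocked
Every path is blocked, so L and R are d-separated given {D, E, K}.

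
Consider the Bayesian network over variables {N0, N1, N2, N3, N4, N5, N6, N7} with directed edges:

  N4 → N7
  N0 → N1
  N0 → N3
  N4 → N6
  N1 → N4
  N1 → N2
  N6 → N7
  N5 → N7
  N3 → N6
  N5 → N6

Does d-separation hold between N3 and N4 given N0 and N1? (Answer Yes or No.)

Yes — N3 and N4 are d-separated given {N0, N1}.

Enumerating the 4 paths from N3 to N4 and testing each for blocking by {N0, N1}:
  1. N3 ← N0 → N1 → N4 — N0:fork[blocks]; N1:chain[blocks] ⇒ blocked
  2. N3 → N6 ← N5 → N7 ← N4 — N6:collider[blocks]; N5:fork[open]; N7:collider[blocks] ⇒ blocked
  3. N3 → N6 ← N4 — N6:collider[blocks] ⇒ blocked
  4. N3 → N6 → N7 ← N4 — N6:chain[open]; N7:collider[blocks] ⇒ blocked
Since every path is blocked, d-separation holds.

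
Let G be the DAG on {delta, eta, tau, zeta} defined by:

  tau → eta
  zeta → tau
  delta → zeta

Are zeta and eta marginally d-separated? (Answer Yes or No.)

The only undirected path from zeta to eta is:
  1. zeta → tau → eta — tau:chain[open] ⇒ active
At least one path is unblocked, so d-separation fails.

No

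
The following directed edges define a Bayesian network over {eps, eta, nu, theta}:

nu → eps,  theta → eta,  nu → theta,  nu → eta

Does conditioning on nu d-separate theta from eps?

Yes

We examine all 2 paths between theta and eps:
Path 1: theta ← nu → eps
  nu is a fork here and nu is conditioned on, so the path is blocked at nu.
Path 2: theta → eta ← nu → eps
  eta is a collider here and neither eta nor any of its descendants is conditioned on, so the collider stays closed — the path is blocked at eta.
All paths are blocked; theta ⊥ eps | {nu} holds.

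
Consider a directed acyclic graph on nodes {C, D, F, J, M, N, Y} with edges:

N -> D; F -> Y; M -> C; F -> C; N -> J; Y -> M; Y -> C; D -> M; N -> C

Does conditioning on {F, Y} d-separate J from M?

No

We examine all 4 paths between J and M:
  1. J ← N → D → M — N:fork[open]; D:chain[open] ⇒ active
  2. J ← N → C ← M — N:fork[open]; C:collider[blocks] ⇒ blocked
  3. J ← N → C ← F → Y → M — N:fork[open]; C:collider[blocks]; F:fork[blocks]; Y:chain[blocks] ⇒ blocked
  4. J ← N → C ← Y → M — N:fork[open]; C:collider[blocks]; Y:fork[blocks] ⇒ blocked
Because an active path exists, J and M are not d-separated.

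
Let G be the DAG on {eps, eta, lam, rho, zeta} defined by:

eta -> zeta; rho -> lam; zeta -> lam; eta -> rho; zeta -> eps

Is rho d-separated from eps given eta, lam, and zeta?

Yes

We examine all 2 paths between rho and eps:
  1. rho ← eta → zeta → eps — eta:fork[blocks]; zeta:chain[blocks] ⇒ blocked
  2. rho → lam ← zeta → eps — lam:collider[open]; zeta:fork[blocks] ⇒ blocked
Since every path is blocked, d-separation holds.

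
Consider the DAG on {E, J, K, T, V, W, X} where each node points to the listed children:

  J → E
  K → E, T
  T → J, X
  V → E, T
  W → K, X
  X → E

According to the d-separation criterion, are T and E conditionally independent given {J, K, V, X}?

Yes

Enumerating the 6 paths from T to E and testing each for blocking by {J, K, V, X}:
  1. T → J → E — J:chain[blocks] ⇒ blocked
  2. T ← V → E — V:fork[blocks] ⇒ blocked
  3. T → X → E — X:chain[blocks] ⇒ blocked
  4. T → X ← W → K → E — X:collider[open]; W:fork[open]; K:chain[blocks] ⇒ blocked
  5. T ← K → E — K:fork[blocks] ⇒ blocked
  6. T ← K ← W → X → E — K:chain[blocks]; W:fork[open]; X:chain[blocks] ⇒ blocked
Every path is blocked, so T and E are d-separated given {J, K, V, X}.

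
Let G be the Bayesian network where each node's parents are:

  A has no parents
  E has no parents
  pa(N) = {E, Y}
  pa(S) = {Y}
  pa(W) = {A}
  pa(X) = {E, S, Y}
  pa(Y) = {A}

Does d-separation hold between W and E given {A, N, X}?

3 paths connect W and E; each must be blocked for d-separation to hold:
  1. W ← A → Y → X ← E — A:fork[blocks]; Y:chain[open]; X:collider[open] ⇒ blocked
  2. W ← A → Y → S → X ← E — A:fork[blocks]; Y:chain[open]; S:chain[open]; X:collider[open] ⇒ blocked
  3. W ← A → Y → N ← E — A:fork[blocks]; Y:chain[open]; N:collider[open] ⇒ blocked
Since every path is blocked, d-separation holds.

Yes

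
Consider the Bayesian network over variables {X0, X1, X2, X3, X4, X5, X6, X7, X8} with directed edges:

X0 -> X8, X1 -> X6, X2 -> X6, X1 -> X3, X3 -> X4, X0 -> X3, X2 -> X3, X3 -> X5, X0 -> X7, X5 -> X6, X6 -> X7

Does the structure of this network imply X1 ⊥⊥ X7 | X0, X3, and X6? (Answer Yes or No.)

Yes

Enumerating the 6 paths from X1 to X7 and testing each for blocking by {X0, X3, X6}:
  1. X1 → X3 → X5 → X6 → X7 — X3:chain[blocks]; X5:chain[open]; X6:chain[blocks] ⇒ blocked
  2. X1 → X3 ← X2 → X6 → X7 — X3:collider[open]; X2:fork[open]; X6:chain[blocks] ⇒ blocked
  3. X1 → X3 ← X0 → X7 — X3:collider[open]; X0:fork[blocks] ⇒ blocked
  4. X1 → X6 ← X5 ← X3 ← X0 → X7 — X6:collider[open]; X5:chain[open]; X3:chain[blocks]; X0:fork[blocks] ⇒ blocked
  5. X1 → X6 → X7 — X6:chain[blocks] ⇒ blocked
  6. X1 → X6 ← X2 → X3 ← X0 → X7 — X6:collider[open]; X2:fork[open]; X3:collider[open]; X0:fork[blocks] ⇒ blocked
All paths are blocked; X1 ⊥ X7 | {X0, X3, X6} holds.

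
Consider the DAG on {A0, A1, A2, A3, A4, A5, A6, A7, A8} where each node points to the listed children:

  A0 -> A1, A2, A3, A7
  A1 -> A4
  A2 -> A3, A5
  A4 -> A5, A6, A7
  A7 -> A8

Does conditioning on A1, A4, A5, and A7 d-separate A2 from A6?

Yes — A2 and A6 are d-separated given {A1, A4, A5, A7}.

We examine all 5 paths between A2 and A6:
  1. A2 → A3 ← A0 → A7 ← A4 → A6 — A3:collider[blocks]; A0:fork[open]; A7:collider[open]; A4:fork[blocks] ⇒ blocked
  2. A2 → A3 ← A0 → A1 → A4 → A6 — A3:collider[blocks]; A0:fork[open]; A1:chain[blocks]; A4:chain[blocks] ⇒ blocked
  3. A2 → A5 ← A4 → A6 — A5:collider[open]; A4:fork[blocks] ⇒ blocked
  4. A2 ← A0 → A7 ← A4 → A6 — A0:fork[open]; A7:collider[open]; A4:fork[blocks] ⇒ blocked
  5. A2 ← A0 → A1 → A4 → A6 — A0:fork[open]; A1:chain[blocks]; A4:chain[blocks] ⇒ blocked
Every path is blocked, so A2 and A6 are d-separated given {A1, A4, A5, A7}.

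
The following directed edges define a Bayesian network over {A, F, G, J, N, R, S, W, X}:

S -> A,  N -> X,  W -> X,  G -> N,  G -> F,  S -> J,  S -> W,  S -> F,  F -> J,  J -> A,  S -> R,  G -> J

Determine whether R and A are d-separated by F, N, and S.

Yes

Enumerating the 6 paths from R to A and testing each for blocking by {F, N, S}:
  1. R ← S → A — S:fork[blocks] ⇒ blocked
  2. R ← S → F ← G → J → A — S:fork[blocks]; F:collider[open]; G:fork[open]; J:chain[open] ⇒ blocked
  3. R ← S → F → J → A — S:fork[blocks]; F:chain[blocks]; J:chain[open] ⇒ blocked
  4. R ← S → W → X ← N ← G → F → J → A — S:fork[blocks]; W:chain[open]; X:collider[blocks]; N:chain[blocks]; G:fork[open]; F:chain[blocks]; J:chain[open] ⇒ blocked
  5. R ← S → W → X ← N ← G → J → A — S:fork[blocks]; W:chain[open]; X:collider[blocks]; N:chain[blocks]; G:fork[open]; J:chain[open] ⇒ blocked
  6. R ← S → J → A — S:fork[blocks]; J:chain[open] ⇒ blocked
All paths are blocked; R ⊥ A | {F, N, S} holds.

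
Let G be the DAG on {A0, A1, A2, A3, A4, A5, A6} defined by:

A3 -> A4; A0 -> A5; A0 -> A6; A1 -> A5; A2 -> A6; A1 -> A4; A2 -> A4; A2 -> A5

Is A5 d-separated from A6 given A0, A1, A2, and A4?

Enumerating the 3 paths from A5 to A6 and testing each for blocking by {A0, A1, A2, A4}:
Path 1: A5 ← A1 → A4 ← A2 → A6
  A1 is a fork here and A1 is conditioned on, so the path is blocked at A1.
Path 2: A5 ← A0 → A6
  A0 is a fork here and A0 is conditioned on, so the path is blocked at A0.
Path 3: A5 ← A2 → A6
  A2 is a fork here and A2 is conditioned on, so the path is blocked at A2.
All paths are blocked; A5 ⊥ A6 | {A0, A1, A2, A4} holds.

Yes — A5 and A6 are d-separated given {A0, A1, A2, A4}.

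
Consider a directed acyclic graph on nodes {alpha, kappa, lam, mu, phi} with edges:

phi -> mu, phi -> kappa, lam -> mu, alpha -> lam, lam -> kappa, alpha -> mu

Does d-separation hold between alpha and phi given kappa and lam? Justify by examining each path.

4 paths connect alpha and phi; each must be blocked for d-separation to hold:
Path 1: alpha → mu ← phi
  mu is a collider here and neither mu nor any of its descendants is conditioned on, so the collider stays closed — the path is blocked at mu.
Path 2: alpha → mu ← lam → kappa ← phi
  mu is a collider here and neither mu nor any of its descendants is conditioned on, so the collider stays closed — the path is blocked at mu.
Path 3: alpha → lam → kappa ← phi
  lam is a chain here and lam is conditioned on, so the path is blocked at lam.
Path 4: alpha → lam → mu ← phi
  lam is a chain here and lam is conditioned on, so the path is blocked at lam.
Since every path is blocked, d-separation holds.

Yes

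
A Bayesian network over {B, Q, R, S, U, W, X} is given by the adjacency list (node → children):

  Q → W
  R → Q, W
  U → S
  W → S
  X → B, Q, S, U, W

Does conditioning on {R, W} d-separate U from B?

There are 5 undirected paths between U and B; checking each against the conditioning set {R, W}:
Path 1: U ← X → B
  X is a fork and X is not conditioned on — no node blocks this path, so it is active.
Path 2: U → S ← X → B
  S is a collider here and neither S nor any of its descendants is conditioned on, so the collider stays closed — the path is blocked at S.
Path 3: U → S ← W ← X → B
  S is a collider here and neither S nor any of its descendants is conditioned on, so the collider stays closed — the path is blocked at S.
Path 4: U → S ← W ← Q ← X → B
  S is a collider here and neither S nor any of its descendants is conditioned on, so the collider stays closed — the path is blocked at S.
Path 5: U → S ← W ← R → Q ← X → B
  S is a collider here and neither S nor any of its descendants is conditioned on, so the collider stays closed — the path is blocked at S.
At least one path is unblocked, so d-separation fails.

No — U and B are not d-separated given {R, W}.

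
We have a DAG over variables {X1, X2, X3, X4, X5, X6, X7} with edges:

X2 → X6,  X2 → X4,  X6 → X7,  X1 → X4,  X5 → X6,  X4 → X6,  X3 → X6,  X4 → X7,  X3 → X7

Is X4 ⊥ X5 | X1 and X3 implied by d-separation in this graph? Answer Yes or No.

There are 4 undirected paths between X4 and X5; checking each against the conditioning set {X1, X3}:
Path 1: X4 → X7 ← X3 → X6 ← X5
  X7 is a collider here and neither X7 nor any of its descendants is conditioned on, so the collider stays closed — the path is blocked at X7.
Path 2: X4 → X7 ← X6 ← X5
  X7 is a collider here and neither X7 nor any of its descendants is conditioned on, so the collider stays closed — the path is blocked at X7.
Path 3: X4 ← X2 → X6 ← X5
  X6 is a collider here and neither X6 nor any of its descendants is conditioned on, so the collider stays closed — the path is blocked at X6.
Path 4: X4 → X6 ← X5
  X6 is a collider here and neither X6 nor any of its descendants is conditioned on, so the collider stays closed — the path is blocked at X6.
Every path is blocked, so X4 and X5 are d-separated given {X1, X3}.

Yes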